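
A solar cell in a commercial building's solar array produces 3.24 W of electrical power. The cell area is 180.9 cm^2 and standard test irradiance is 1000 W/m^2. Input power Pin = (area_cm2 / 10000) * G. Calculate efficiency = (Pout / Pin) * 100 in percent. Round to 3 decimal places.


First compute the input power:
  Pin = area_cm2 / 10000 * G = 180.9 / 10000 * 1000 = 18.09 W
Then compute efficiency:
  Efficiency = (Pout / Pin) * 100 = (3.24 / 18.09) * 100
  Efficiency = 17.910%

17.910


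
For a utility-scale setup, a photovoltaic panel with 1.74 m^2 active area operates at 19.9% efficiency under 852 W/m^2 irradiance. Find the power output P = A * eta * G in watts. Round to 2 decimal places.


Use the solar power formula P = A * eta * G.
Given: A = 1.74 m^2, eta = 0.199, G = 852 W/m^2
P = 1.74 * 0.199 * 852
P = 295.01 W

295.01


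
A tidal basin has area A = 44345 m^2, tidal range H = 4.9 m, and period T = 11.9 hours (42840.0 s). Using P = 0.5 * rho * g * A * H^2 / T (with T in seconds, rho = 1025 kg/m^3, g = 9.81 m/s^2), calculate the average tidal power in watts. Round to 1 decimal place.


Convert period to seconds: T = 11.9 * 3600 = 42840.0 s
H^2 = 4.9^2 = 24.01
P = 0.5 * rho * g * A * H^2 / T
P = 0.5 * 1025 * 9.81 * 44345 * 24.01 / 42840.0
P = 124954.0 W

124954.0


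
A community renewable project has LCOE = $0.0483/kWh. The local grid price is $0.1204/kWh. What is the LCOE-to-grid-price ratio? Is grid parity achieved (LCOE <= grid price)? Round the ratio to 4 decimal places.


Compare LCOE to grid price:
  LCOE = $0.0483/kWh, Grid price = $0.1204/kWh
  Ratio = LCOE / grid_price = 0.0483 / 0.1204 = 0.4012
  Grid parity achieved (ratio <= 1)? yes

0.4012


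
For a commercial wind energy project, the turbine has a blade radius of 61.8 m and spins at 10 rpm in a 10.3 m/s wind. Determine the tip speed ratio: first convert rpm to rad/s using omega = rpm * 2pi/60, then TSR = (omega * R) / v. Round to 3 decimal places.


Convert rotational speed to rad/s:
  omega = 10 * 2 * pi / 60 = 1.0472 rad/s
Compute tip speed:
  v_tip = omega * R = 1.0472 * 61.8 = 64.717 m/s
Tip speed ratio:
  TSR = v_tip / v_wind = 64.717 / 10.3 = 6.283

6.283


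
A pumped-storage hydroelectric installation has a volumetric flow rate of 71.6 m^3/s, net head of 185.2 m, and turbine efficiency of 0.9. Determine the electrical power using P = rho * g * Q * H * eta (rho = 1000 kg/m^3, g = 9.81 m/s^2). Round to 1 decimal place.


Apply the hydropower formula P = rho * g * Q * H * eta
rho * g = 1000 * 9.81 = 9810.0
P = 9810.0 * 71.6 * 185.2 * 0.9
P = 117075365.3 W

117075365.3


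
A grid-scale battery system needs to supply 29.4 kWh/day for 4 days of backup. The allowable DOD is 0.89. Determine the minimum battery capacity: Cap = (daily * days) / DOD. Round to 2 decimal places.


Total energy needed = daily * days = 29.4 * 4 = 117.6 kWh
Account for depth of discharge:
  Cap = total_energy / DOD = 117.6 / 0.89
  Cap = 132.13 kWh

132.13


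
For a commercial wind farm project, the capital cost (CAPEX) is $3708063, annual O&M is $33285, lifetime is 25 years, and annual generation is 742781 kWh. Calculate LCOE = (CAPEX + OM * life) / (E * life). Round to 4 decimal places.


Total cost = CAPEX + OM * lifetime = 3708063 + 33285 * 25 = 3708063 + 832125 = 4540188
Total generation = annual * lifetime = 742781 * 25 = 18569525 kWh
LCOE = 4540188 / 18569525
LCOE = 0.2445 $/kWh

0.2445


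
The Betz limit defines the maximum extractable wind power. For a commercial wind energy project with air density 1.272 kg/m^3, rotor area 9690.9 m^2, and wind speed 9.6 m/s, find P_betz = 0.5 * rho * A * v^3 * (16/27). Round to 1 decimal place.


The Betz coefficient Cp_max = 16/27 = 0.5926
v^3 = 9.6^3 = 884.736
P_betz = 0.5 * rho * A * v^3 * Cp_max
P_betz = 0.5 * 1.272 * 9690.9 * 884.736 * 0.5926
P_betz = 3231403.2 W

3231403.2


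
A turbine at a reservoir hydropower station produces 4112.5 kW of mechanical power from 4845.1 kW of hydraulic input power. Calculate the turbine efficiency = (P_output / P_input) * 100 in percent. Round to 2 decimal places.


Turbine efficiency = (output power / input power) * 100
eta = (4112.5 / 4845.1) * 100
eta = 84.88%

84.88


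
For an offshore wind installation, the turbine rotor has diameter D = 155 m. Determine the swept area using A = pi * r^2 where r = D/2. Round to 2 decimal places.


Compute the rotor radius:
  r = D / 2 = 155 / 2 = 77.5 m
Calculate swept area:
  A = pi * r^2 = pi * 77.5^2
  A = 18869.19 m^2

18869.19


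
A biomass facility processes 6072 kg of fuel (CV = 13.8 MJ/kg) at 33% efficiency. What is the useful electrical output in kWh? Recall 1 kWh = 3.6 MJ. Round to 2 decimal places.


Total energy = mass * CV = 6072 * 13.8 = 83793.6 MJ
Useful energy = total * eta = 83793.6 * 0.33 = 27651.89 MJ
Convert to kWh: 27651.89 / 3.6
Useful energy = 7681.08 kWh

7681.08


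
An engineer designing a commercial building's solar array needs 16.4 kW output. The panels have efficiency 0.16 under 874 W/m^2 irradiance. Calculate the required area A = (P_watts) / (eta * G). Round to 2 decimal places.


Convert target power to watts: P = 16.4 * 1000 = 16400.0 W
Compute denominator: eta * G = 0.16 * 874 = 139.84
Required area A = P / (eta * G) = 16400.0 / 139.84
A = 117.28 m^2

117.28


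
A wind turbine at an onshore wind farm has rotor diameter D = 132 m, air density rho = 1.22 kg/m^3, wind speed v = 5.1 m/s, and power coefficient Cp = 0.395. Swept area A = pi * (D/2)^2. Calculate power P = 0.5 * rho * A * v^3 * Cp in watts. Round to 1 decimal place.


Step 1 -- Compute swept area:
  A = pi * (D/2)^2 = pi * (132/2)^2 = 13684.78 m^2
Step 2 -- Apply wind power equation:
  P = 0.5 * rho * A * v^3 * Cp
  v^3 = 5.1^3 = 132.651
  P = 0.5 * 1.22 * 13684.78 * 132.651 * 0.395
  P = 437396.4 W

437396.4


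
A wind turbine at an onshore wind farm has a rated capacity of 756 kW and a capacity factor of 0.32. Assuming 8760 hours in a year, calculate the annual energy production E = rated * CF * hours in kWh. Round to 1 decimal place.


Annual energy = rated_kW * capacity_factor * hours_per_year
Given: P_rated = 756 kW, CF = 0.32, hours = 8760
E = 756 * 0.32 * 8760
E = 2119219.2 kWh

2119219.2


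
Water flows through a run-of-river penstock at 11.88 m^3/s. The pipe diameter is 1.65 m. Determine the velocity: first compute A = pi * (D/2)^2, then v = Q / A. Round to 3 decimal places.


Compute pipe cross-sectional area:
  A = pi * (D/2)^2 = pi * (1.65/2)^2 = 2.1382 m^2
Calculate velocity:
  v = Q / A = 11.88 / 2.1382
  v = 5.556 m/s

5.556


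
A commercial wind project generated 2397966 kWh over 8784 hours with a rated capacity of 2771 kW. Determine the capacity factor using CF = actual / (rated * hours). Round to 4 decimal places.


Capacity factor = actual output / maximum possible output
Maximum possible = rated * hours = 2771 * 8784 = 24340464 kWh
CF = 2397966 / 24340464
CF = 0.0985

0.0985


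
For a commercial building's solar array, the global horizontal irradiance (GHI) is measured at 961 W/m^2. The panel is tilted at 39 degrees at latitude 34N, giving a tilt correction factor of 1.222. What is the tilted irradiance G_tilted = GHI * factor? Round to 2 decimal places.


Identify the given values:
  GHI = 961 W/m^2, tilt correction factor = 1.222
Apply the formula G_tilted = GHI * factor:
  G_tilted = 961 * 1.222
  G_tilted = 1174.34 W/m^2

1174.34


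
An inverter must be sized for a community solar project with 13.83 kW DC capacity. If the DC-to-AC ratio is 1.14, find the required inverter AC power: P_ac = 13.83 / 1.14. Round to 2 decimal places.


The inverter AC capacity is determined by the DC/AC ratio.
Given: P_dc = 13.83 kW, DC/AC ratio = 1.14
P_ac = P_dc / ratio = 13.83 / 1.14
P_ac = 12.13 kW

12.13


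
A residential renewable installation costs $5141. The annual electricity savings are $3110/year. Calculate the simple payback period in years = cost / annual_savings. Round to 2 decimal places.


Simple payback period = initial cost / annual savings
Payback = 5141 / 3110
Payback = 1.65 years

1.65


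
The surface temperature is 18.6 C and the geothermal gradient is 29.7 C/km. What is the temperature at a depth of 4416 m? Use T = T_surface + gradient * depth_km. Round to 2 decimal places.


Convert depth to km: 4416 / 1000 = 4.416 km
Temperature increase = gradient * depth_km = 29.7 * 4.416 = 131.16 C
Temperature at depth = T_surface + delta_T = 18.6 + 131.16
T = 149.76 C

149.76


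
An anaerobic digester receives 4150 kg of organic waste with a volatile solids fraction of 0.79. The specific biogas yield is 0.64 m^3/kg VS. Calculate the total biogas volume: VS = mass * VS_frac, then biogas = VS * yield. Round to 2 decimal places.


Compute volatile solids:
  VS = mass * VS_fraction = 4150 * 0.79 = 3278.5 kg
Calculate biogas volume:
  Biogas = VS * specific_yield = 3278.5 * 0.64
  Biogas = 2098.24 m^3

2098.24


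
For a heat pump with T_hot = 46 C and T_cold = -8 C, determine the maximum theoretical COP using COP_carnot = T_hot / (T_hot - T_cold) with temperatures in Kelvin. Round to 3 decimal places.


Convert to Kelvin:
  T_hot = 46 + 273.15 = 319.15 K
  T_cold = -8 + 273.15 = 265.15 K
Apply Carnot COP formula:
  COP = T_hot_K / (T_hot_K - T_cold_K) = 319.15 / 54.0
  COP = 5.910

5.910


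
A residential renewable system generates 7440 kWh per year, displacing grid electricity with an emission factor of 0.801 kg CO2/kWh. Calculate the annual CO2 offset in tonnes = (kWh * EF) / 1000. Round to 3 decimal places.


CO2 offset in kg = generation * emission_factor
CO2 offset = 7440 * 0.801 = 5959.44 kg
Convert to tonnes:
  CO2 offset = 5959.44 / 1000 = 5.959 tonnes

5.959


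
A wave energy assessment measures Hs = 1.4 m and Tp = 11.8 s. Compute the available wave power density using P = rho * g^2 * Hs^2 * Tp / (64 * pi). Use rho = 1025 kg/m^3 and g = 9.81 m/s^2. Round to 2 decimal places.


Apply wave power formula:
  g^2 = 9.81^2 = 96.2361
  Hs^2 = 1.4^2 = 1.96
  Numerator = rho * g^2 * Hs^2 * Tp = 1025 * 96.2361 * 1.96 * 11.8 = 2281392.23
  Denominator = 64 * pi = 201.0619
  P = 2281392.23 / 201.0619 = 11346.71 W/m

11346.71


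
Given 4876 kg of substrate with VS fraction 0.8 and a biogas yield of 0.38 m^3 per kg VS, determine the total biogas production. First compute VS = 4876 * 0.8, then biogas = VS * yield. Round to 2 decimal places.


Compute volatile solids:
  VS = mass * VS_fraction = 4876 * 0.8 = 3900.8 kg
Calculate biogas volume:
  Biogas = VS * specific_yield = 3900.8 * 0.38
  Biogas = 1482.30 m^3

1482.30


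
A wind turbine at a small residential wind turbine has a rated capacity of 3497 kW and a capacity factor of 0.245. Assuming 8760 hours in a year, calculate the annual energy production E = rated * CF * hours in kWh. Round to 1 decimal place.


Annual energy = rated_kW * capacity_factor * hours_per_year
Given: P_rated = 3497 kW, CF = 0.245, hours = 8760
E = 3497 * 0.245 * 8760
E = 7505261.4 kWh

7505261.4


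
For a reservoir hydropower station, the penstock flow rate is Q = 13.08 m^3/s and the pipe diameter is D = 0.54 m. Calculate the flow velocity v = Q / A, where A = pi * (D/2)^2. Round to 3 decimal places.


Compute pipe cross-sectional area:
  A = pi * (D/2)^2 = pi * (0.54/2)^2 = 0.229 m^2
Calculate velocity:
  v = Q / A = 13.08 / 0.229
  v = 57.112 m/s

57.112


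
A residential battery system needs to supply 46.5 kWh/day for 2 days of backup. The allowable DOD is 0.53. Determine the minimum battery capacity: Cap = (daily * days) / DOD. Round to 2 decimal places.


Total energy needed = daily * days = 46.5 * 2 = 93.0 kWh
Account for depth of discharge:
  Cap = total_energy / DOD = 93.0 / 0.53
  Cap = 175.47 kWh

175.47


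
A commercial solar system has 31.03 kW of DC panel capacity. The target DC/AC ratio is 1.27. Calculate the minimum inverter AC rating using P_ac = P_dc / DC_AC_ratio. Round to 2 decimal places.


The inverter AC capacity is determined by the DC/AC ratio.
Given: P_dc = 31.03 kW, DC/AC ratio = 1.27
P_ac = P_dc / ratio = 31.03 / 1.27
P_ac = 24.43 kW

24.43


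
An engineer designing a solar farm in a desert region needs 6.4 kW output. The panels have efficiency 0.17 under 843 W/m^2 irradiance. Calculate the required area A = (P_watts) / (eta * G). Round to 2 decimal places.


Convert target power to watts: P = 6.4 * 1000 = 6400.0 W
Compute denominator: eta * G = 0.17 * 843 = 143.31
Required area A = P / (eta * G) = 6400.0 / 143.31
A = 44.66 m^2

44.66


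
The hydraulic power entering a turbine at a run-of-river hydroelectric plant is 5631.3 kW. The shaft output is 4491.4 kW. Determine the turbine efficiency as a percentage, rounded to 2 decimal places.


Turbine efficiency = (output power / input power) * 100
eta = (4491.4 / 5631.3) * 100
eta = 79.76%

79.76


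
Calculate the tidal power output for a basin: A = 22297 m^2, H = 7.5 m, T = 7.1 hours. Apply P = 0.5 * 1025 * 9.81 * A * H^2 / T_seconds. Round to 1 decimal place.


Convert period to seconds: T = 7.1 * 3600 = 25560.0 s
H^2 = 7.5^2 = 56.25
P = 0.5 * rho * g * A * H^2 / T
P = 0.5 * 1025 * 9.81 * 22297 * 56.25 / 25560.0
P = 246701.0 W

246701.0


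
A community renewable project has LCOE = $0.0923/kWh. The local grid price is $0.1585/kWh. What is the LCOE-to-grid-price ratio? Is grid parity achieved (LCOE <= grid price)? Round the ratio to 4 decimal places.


Compare LCOE to grid price:
  LCOE = $0.0923/kWh, Grid price = $0.1585/kWh
  Ratio = LCOE / grid_price = 0.0923 / 0.1585 = 0.5823
  Grid parity achieved (ratio <= 1)? yes

0.5823


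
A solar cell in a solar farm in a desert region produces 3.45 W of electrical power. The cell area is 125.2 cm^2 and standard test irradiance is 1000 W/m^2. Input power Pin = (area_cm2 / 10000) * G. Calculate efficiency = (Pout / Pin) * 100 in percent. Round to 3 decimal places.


First compute the input power:
  Pin = area_cm2 / 10000 * G = 125.2 / 10000 * 1000 = 12.52 W
Then compute efficiency:
  Efficiency = (Pout / Pin) * 100 = (3.45 / 12.52) * 100
  Efficiency = 27.556%

27.556


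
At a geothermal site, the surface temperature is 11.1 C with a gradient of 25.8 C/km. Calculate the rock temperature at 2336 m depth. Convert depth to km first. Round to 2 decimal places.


Convert depth to km: 2336 / 1000 = 2.336 km
Temperature increase = gradient * depth_km = 25.8 * 2.336 = 60.27 C
Temperature at depth = T_surface + delta_T = 11.1 + 60.27
T = 71.37 C

71.37


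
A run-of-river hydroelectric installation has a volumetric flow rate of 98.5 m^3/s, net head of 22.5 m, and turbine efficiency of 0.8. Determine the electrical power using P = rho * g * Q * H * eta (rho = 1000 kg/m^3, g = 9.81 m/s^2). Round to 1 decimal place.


Apply the hydropower formula P = rho * g * Q * H * eta
rho * g = 1000 * 9.81 = 9810.0
P = 9810.0 * 98.5 * 22.5 * 0.8
P = 17393130.0 W

17393130.0


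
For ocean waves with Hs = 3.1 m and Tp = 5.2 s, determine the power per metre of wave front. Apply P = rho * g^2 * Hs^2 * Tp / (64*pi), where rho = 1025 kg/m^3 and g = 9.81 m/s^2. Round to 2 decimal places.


Apply wave power formula:
  g^2 = 9.81^2 = 96.2361
  Hs^2 = 3.1^2 = 9.61
  Numerator = rho * g^2 * Hs^2 * Tp = 1025 * 96.2361 * 9.61 * 5.2 = 4929338.15
  Denominator = 64 * pi = 201.0619
  P = 4929338.15 / 201.0619 = 24516.52 W/m

24516.52


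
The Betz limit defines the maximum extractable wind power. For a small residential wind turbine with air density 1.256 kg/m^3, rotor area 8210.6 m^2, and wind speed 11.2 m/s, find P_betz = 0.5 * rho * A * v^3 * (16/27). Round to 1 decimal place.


The Betz coefficient Cp_max = 16/27 = 0.5926
v^3 = 11.2^3 = 1404.928
P_betz = 0.5 * rho * A * v^3 * Cp_max
P_betz = 0.5 * 1.256 * 8210.6 * 1404.928 * 0.5926
P_betz = 4292841.2 W

4292841.2


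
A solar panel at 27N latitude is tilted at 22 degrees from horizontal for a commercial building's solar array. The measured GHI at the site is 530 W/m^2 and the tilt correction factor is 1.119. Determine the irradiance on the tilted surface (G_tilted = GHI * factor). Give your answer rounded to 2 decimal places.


Identify the given values:
  GHI = 530 W/m^2, tilt correction factor = 1.119
Apply the formula G_tilted = GHI * factor:
  G_tilted = 530 * 1.119
  G_tilted = 593.07 W/m^2

593.07


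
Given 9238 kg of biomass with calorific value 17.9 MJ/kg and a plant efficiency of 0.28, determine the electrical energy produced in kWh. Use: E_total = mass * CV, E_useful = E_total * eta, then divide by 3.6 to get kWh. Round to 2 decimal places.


Total energy = mass * CV = 9238 * 17.9 = 165360.2 MJ
Useful energy = total * eta = 165360.2 * 0.28 = 46300.86 MJ
Convert to kWh: 46300.86 / 3.6
Useful energy = 12861.35 kWh

12861.35


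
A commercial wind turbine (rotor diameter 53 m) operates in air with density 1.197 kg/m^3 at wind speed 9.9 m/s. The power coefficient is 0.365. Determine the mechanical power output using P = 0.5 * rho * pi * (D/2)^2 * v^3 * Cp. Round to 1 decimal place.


Step 1 -- Compute swept area:
  A = pi * (D/2)^2 = pi * (53/2)^2 = 2206.18 m^2
Step 2 -- Apply wind power equation:
  P = 0.5 * rho * A * v^3 * Cp
  v^3 = 9.9^3 = 970.299
  P = 0.5 * 1.197 * 2206.18 * 970.299 * 0.365
  P = 467632.0 W

467632.0


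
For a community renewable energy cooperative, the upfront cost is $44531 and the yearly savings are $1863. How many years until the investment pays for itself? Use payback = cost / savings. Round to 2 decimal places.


Simple payback period = initial cost / annual savings
Payback = 44531 / 1863
Payback = 23.90 years

23.90


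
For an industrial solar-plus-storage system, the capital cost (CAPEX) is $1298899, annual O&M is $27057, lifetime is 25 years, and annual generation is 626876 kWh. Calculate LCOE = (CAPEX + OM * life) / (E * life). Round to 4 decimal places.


Total cost = CAPEX + OM * lifetime = 1298899 + 27057 * 25 = 1298899 + 676425 = 1975324
Total generation = annual * lifetime = 626876 * 25 = 15671900 kWh
LCOE = 1975324 / 15671900
LCOE = 0.1260 $/kWh

0.1260


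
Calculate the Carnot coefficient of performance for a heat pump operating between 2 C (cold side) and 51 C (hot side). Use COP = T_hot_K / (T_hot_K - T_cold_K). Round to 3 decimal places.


Convert to Kelvin:
  T_hot = 51 + 273.15 = 324.15 K
  T_cold = 2 + 273.15 = 275.15 K
Apply Carnot COP formula:
  COP = T_hot_K / (T_hot_K - T_cold_K) = 324.15 / 49.0
  COP = 6.615

6.615


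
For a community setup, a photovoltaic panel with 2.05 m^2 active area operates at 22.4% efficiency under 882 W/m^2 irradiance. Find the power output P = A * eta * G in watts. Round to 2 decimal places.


Use the solar power formula P = A * eta * G.
Given: A = 2.05 m^2, eta = 0.224, G = 882 W/m^2
P = 2.05 * 0.224 * 882
P = 405.01 W

405.01


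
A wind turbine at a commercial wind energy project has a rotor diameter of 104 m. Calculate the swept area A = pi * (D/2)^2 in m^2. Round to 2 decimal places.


Compute the rotor radius:
  r = D / 2 = 104 / 2 = 52.0 m
Calculate swept area:
  A = pi * r^2 = pi * 52.0^2
  A = 8494.87 m^2

8494.87


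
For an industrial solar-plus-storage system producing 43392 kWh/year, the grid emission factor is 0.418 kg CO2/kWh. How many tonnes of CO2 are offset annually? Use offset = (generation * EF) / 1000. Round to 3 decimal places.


CO2 offset in kg = generation * emission_factor
CO2 offset = 43392 * 0.418 = 18137.86 kg
Convert to tonnes:
  CO2 offset = 18137.86 / 1000 = 18.138 tonnes

18.138


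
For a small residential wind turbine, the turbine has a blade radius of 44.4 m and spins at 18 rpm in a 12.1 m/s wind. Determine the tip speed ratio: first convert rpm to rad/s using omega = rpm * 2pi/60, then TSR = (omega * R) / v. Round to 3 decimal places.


Convert rotational speed to rad/s:
  omega = 18 * 2 * pi / 60 = 1.885 rad/s
Compute tip speed:
  v_tip = omega * R = 1.885 * 44.4 = 83.692 m/s
Tip speed ratio:
  TSR = v_tip / v_wind = 83.692 / 12.1 = 6.917

6.917


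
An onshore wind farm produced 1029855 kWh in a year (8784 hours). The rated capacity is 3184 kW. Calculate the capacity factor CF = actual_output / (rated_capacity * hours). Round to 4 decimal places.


Capacity factor = actual output / maximum possible output
Maximum possible = rated * hours = 3184 * 8784 = 27968256 kWh
CF = 1029855 / 27968256
CF = 0.0368

0.0368


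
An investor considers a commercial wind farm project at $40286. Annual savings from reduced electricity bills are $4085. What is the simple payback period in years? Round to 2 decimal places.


Simple payback period = initial cost / annual savings
Payback = 40286 / 4085
Payback = 9.86 years

9.86


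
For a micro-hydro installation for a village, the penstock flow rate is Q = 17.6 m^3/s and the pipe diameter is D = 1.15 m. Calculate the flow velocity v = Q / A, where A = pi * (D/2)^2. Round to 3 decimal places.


Compute pipe cross-sectional area:
  A = pi * (D/2)^2 = pi * (1.15/2)^2 = 1.0387 m^2
Calculate velocity:
  v = Q / A = 17.6 / 1.0387
  v = 16.944 m/s

16.944


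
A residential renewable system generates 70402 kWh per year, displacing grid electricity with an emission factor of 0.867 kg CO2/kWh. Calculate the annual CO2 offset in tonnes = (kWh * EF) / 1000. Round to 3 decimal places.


CO2 offset in kg = generation * emission_factor
CO2 offset = 70402 * 0.867 = 61038.53 kg
Convert to tonnes:
  CO2 offset = 61038.53 / 1000 = 61.039 tonnes

61.039


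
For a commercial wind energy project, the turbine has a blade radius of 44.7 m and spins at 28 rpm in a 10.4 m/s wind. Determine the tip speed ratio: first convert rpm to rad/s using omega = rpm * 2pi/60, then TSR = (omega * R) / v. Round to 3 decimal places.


Convert rotational speed to rad/s:
  omega = 28 * 2 * pi / 60 = 2.9322 rad/s
Compute tip speed:
  v_tip = omega * R = 2.9322 * 44.7 = 131.067 m/s
Tip speed ratio:
  TSR = v_tip / v_wind = 131.067 / 10.4 = 12.603

12.603


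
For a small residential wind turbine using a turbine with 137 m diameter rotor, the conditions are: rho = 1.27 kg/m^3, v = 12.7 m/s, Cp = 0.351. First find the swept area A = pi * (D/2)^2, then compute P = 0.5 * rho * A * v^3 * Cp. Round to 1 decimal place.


Step 1 -- Compute swept area:
  A = pi * (D/2)^2 = pi * (137/2)^2 = 14741.14 m^2
Step 2 -- Apply wind power equation:
  P = 0.5 * rho * A * v^3 * Cp
  v^3 = 12.7^3 = 2048.383
  P = 0.5 * 1.27 * 14741.14 * 2048.383 * 0.351
  P = 6730123.3 W

6730123.3


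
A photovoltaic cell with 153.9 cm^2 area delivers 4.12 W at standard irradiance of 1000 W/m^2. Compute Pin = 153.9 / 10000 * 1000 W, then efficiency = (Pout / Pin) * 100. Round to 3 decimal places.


First compute the input power:
  Pin = area_cm2 / 10000 * G = 153.9 / 10000 * 1000 = 15.39 W
Then compute efficiency:
  Efficiency = (Pout / Pin) * 100 = (4.12 / 15.39) * 100
  Efficiency = 26.771%

26.771


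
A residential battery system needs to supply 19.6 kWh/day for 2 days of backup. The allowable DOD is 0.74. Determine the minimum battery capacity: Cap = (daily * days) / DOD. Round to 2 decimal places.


Total energy needed = daily * days = 19.6 * 2 = 39.2 kWh
Account for depth of discharge:
  Cap = total_energy / DOD = 39.2 / 0.74
  Cap = 52.97 kWh

52.97


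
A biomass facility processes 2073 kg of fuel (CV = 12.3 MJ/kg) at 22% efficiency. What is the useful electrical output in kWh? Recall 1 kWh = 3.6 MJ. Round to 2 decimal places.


Total energy = mass * CV = 2073 * 12.3 = 25497.9 MJ
Useful energy = total * eta = 25497.9 * 0.22 = 5609.54 MJ
Convert to kWh: 5609.54 / 3.6
Useful energy = 1558.21 kWh

1558.21


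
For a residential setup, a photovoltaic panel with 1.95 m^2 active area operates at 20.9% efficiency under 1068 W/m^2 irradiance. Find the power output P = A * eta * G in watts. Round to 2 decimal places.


Use the solar power formula P = A * eta * G.
Given: A = 1.95 m^2, eta = 0.209, G = 1068 W/m^2
P = 1.95 * 0.209 * 1068
P = 435.26 W

435.26


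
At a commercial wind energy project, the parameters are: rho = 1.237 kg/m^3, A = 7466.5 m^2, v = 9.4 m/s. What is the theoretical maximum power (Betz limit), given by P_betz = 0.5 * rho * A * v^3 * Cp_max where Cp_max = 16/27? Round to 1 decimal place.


The Betz coefficient Cp_max = 16/27 = 0.5926
v^3 = 9.4^3 = 830.584
P_betz = 0.5 * rho * A * v^3 * Cp_max
P_betz = 0.5 * 1.237 * 7466.5 * 830.584 * 0.5926
P_betz = 2272984.9 W

2272984.9


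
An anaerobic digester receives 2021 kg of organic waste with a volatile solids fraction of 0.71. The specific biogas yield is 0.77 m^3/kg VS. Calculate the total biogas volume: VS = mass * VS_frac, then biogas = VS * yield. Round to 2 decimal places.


Compute volatile solids:
  VS = mass * VS_fraction = 2021 * 0.71 = 1434.91 kg
Calculate biogas volume:
  Biogas = VS * specific_yield = 1434.91 * 0.77
  Biogas = 1104.88 m^3

1104.88


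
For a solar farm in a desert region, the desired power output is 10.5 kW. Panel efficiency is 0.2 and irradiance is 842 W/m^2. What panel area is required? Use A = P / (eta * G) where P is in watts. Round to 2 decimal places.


Convert target power to watts: P = 10.5 * 1000 = 10500.0 W
Compute denominator: eta * G = 0.2 * 842 = 168.4
Required area A = P / (eta * G) = 10500.0 / 168.4
A = 62.35 m^2

62.35


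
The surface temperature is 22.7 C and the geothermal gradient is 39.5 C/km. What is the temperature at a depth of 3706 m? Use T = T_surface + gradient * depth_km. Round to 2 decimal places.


Convert depth to km: 3706 / 1000 = 3.706 km
Temperature increase = gradient * depth_km = 39.5 * 3.706 = 146.39 C
Temperature at depth = T_surface + delta_T = 22.7 + 146.39
T = 169.09 C

169.09


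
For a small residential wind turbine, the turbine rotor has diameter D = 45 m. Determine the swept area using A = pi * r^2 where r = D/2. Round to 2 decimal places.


Compute the rotor radius:
  r = D / 2 = 45 / 2 = 22.5 m
Calculate swept area:
  A = pi * r^2 = pi * 22.5^2
  A = 1590.43 m^2

1590.43


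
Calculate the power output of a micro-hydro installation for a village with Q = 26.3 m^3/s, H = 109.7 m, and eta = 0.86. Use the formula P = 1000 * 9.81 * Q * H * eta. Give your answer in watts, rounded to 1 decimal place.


Apply the hydropower formula P = rho * g * Q * H * eta
rho * g = 1000 * 9.81 = 9810.0
P = 9810.0 * 26.3 * 109.7 * 0.86
P = 24340519.0 W

24340519.0


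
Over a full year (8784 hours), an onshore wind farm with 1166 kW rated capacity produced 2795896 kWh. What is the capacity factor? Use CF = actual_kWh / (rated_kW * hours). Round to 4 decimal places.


Capacity factor = actual output / maximum possible output
Maximum possible = rated * hours = 1166 * 8784 = 10242144 kWh
CF = 2795896 / 10242144
CF = 0.2730

0.2730


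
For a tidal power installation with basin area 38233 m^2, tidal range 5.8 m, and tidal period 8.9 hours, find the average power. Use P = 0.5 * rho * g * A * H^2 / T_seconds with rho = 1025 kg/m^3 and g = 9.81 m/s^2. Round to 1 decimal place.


Convert period to seconds: T = 8.9 * 3600 = 32040.0 s
H^2 = 5.8^2 = 33.64
P = 0.5 * rho * g * A * H^2 / T
P = 0.5 * 1025 * 9.81 * 38233 * 33.64 / 32040.0
P = 201820.2 W

201820.2


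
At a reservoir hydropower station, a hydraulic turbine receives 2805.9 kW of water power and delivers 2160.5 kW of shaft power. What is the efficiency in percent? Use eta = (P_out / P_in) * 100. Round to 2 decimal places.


Turbine efficiency = (output power / input power) * 100
eta = (2160.5 / 2805.9) * 100
eta = 77.00%

77.00


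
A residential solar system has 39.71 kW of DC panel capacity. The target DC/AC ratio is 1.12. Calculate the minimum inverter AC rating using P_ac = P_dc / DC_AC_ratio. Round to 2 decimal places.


The inverter AC capacity is determined by the DC/AC ratio.
Given: P_dc = 39.71 kW, DC/AC ratio = 1.12
P_ac = P_dc / ratio = 39.71 / 1.12
P_ac = 35.46 kW

35.46


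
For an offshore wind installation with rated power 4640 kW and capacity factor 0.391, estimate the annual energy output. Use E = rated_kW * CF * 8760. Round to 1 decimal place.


Annual energy = rated_kW * capacity_factor * hours_per_year
Given: P_rated = 4640 kW, CF = 0.391, hours = 8760
E = 4640 * 0.391 * 8760
E = 15892742.4 kWh

15892742.4


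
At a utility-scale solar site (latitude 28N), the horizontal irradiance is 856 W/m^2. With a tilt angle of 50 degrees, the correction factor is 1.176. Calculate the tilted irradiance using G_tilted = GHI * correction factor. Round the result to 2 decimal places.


Identify the given values:
  GHI = 856 W/m^2, tilt correction factor = 1.176
Apply the formula G_tilted = GHI * factor:
  G_tilted = 856 * 1.176
  G_tilted = 1006.66 W/m^2

1006.66


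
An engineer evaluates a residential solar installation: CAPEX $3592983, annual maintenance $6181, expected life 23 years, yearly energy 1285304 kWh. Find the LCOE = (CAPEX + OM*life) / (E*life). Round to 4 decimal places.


Total cost = CAPEX + OM * lifetime = 3592983 + 6181 * 23 = 3592983 + 142163 = 3735146
Total generation = annual * lifetime = 1285304 * 23 = 29561992 kWh
LCOE = 3735146 / 29561992
LCOE = 0.1263 $/kWh

0.1263


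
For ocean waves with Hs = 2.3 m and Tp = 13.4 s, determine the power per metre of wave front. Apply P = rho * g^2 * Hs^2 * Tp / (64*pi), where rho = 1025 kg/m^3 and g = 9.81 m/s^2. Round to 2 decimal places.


Apply wave power formula:
  g^2 = 9.81^2 = 96.2361
  Hs^2 = 2.3^2 = 5.29
  Numerator = rho * g^2 * Hs^2 * Tp = 1025 * 96.2361 * 5.29 * 13.4 = 6992336.99
  Denominator = 64 * pi = 201.0619
  P = 6992336.99 / 201.0619 = 34777.03 W/m

34777.03


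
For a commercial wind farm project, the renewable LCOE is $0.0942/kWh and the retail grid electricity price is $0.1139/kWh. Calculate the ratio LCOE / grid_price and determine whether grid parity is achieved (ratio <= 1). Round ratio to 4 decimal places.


Compare LCOE to grid price:
  LCOE = $0.0942/kWh, Grid price = $0.1139/kWh
  Ratio = LCOE / grid_price = 0.0942 / 0.1139 = 0.8270
  Grid parity achieved (ratio <= 1)? yes

0.8270


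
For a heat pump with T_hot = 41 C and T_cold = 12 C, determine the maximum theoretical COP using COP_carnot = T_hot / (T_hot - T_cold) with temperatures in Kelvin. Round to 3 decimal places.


Convert to Kelvin:
  T_hot = 41 + 273.15 = 314.15 K
  T_cold = 12 + 273.15 = 285.15 K
Apply Carnot COP formula:
  COP = T_hot_K / (T_hot_K - T_cold_K) = 314.15 / 29.0
  COP = 10.833

10.833


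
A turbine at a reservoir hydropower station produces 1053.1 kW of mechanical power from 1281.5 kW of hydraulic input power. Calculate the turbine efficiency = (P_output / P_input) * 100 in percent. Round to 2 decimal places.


Turbine efficiency = (output power / input power) * 100
eta = (1053.1 / 1281.5) * 100
eta = 82.18%

82.18


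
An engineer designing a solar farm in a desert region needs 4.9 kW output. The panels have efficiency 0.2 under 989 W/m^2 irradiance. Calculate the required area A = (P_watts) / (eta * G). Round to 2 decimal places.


Convert target power to watts: P = 4.9 * 1000 = 4900.0 W
Compute denominator: eta * G = 0.2 * 989 = 197.8
Required area A = P / (eta * G) = 4900.0 / 197.8
A = 24.77 m^2

24.77


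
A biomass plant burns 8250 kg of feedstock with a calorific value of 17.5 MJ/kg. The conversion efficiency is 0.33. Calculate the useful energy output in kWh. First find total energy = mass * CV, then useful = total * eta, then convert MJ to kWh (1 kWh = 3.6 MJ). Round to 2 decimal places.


Total energy = mass * CV = 8250 * 17.5 = 144375.0 MJ
Useful energy = total * eta = 144375.0 * 0.33 = 47643.75 MJ
Convert to kWh: 47643.75 / 3.6
Useful energy = 13234.38 kWh

13234.38


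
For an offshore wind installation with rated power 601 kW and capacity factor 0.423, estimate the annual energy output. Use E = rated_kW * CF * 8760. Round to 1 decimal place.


Annual energy = rated_kW * capacity_factor * hours_per_year
Given: P_rated = 601 kW, CF = 0.423, hours = 8760
E = 601 * 0.423 * 8760
E = 2226993.5 kWh

2226993.5


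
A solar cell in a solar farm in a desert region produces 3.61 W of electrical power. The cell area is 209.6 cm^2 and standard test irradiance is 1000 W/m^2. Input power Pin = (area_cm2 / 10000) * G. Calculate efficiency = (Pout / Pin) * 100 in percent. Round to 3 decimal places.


First compute the input power:
  Pin = area_cm2 / 10000 * G = 209.6 / 10000 * 1000 = 20.96 W
Then compute efficiency:
  Efficiency = (Pout / Pin) * 100 = (3.61 / 20.96) * 100
  Efficiency = 17.223%

17.223


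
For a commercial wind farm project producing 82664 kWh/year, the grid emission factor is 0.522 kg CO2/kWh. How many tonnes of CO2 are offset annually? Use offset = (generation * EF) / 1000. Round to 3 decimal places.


CO2 offset in kg = generation * emission_factor
CO2 offset = 82664 * 0.522 = 43150.61 kg
Convert to tonnes:
  CO2 offset = 43150.61 / 1000 = 43.151 tonnes

43.151


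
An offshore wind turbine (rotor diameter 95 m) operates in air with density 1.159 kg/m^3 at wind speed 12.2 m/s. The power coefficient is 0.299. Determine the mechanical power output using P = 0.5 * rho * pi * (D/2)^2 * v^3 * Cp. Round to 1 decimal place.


Step 1 -- Compute swept area:
  A = pi * (D/2)^2 = pi * (95/2)^2 = 7088.22 m^2
Step 2 -- Apply wind power equation:
  P = 0.5 * rho * A * v^3 * Cp
  v^3 = 12.2^3 = 1815.848
  P = 0.5 * 1.159 * 7088.22 * 1815.848 * 0.299
  P = 2230186.7 W

2230186.7


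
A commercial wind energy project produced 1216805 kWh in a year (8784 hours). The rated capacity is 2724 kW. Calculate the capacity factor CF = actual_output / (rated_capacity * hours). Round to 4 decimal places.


Capacity factor = actual output / maximum possible output
Maximum possible = rated * hours = 2724 * 8784 = 23927616 kWh
CF = 1216805 / 23927616
CF = 0.0509

0.0509


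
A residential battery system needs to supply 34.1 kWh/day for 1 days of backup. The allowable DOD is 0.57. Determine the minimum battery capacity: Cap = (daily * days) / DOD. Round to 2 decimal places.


Total energy needed = daily * days = 34.1 * 1 = 34.1 kWh
Account for depth of discharge:
  Cap = total_energy / DOD = 34.1 / 0.57
  Cap = 59.82 kWh

59.82


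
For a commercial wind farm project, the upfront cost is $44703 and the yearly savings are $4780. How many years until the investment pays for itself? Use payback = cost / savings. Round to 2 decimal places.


Simple payback period = initial cost / annual savings
Payback = 44703 / 4780
Payback = 9.35 years

9.35


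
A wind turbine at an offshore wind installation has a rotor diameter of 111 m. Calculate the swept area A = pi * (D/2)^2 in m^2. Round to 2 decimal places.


Compute the rotor radius:
  r = D / 2 = 111 / 2 = 55.5 m
Calculate swept area:
  A = pi * r^2 = pi * 55.5^2
  A = 9676.89 m^2

9676.89


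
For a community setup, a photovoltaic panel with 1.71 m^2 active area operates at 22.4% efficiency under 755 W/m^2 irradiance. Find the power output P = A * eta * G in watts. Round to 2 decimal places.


Use the solar power formula P = A * eta * G.
Given: A = 1.71 m^2, eta = 0.224, G = 755 W/m^2
P = 1.71 * 0.224 * 755
P = 289.20 W

289.20


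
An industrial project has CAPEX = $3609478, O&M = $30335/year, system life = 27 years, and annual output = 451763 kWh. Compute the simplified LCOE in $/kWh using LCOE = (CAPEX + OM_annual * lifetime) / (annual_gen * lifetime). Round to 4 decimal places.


Total cost = CAPEX + OM * lifetime = 3609478 + 30335 * 27 = 3609478 + 819045 = 4428523
Total generation = annual * lifetime = 451763 * 27 = 12197601 kWh
LCOE = 4428523 / 12197601
LCOE = 0.3631 $/kWh

0.3631


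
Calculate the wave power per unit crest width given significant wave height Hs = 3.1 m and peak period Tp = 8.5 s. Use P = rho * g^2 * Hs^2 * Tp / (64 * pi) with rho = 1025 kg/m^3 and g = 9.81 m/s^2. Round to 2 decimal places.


Apply wave power formula:
  g^2 = 9.81^2 = 96.2361
  Hs^2 = 3.1^2 = 9.61
  Numerator = rho * g^2 * Hs^2 * Tp = 1025 * 96.2361 * 9.61 * 8.5 = 8057571.97
  Denominator = 64 * pi = 201.0619
  P = 8057571.97 / 201.0619 = 40075.08 W/m

40075.08


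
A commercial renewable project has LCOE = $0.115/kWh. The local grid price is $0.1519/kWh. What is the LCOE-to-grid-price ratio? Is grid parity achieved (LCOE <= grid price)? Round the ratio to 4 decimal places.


Compare LCOE to grid price:
  LCOE = $0.115/kWh, Grid price = $0.1519/kWh
  Ratio = LCOE / grid_price = 0.115 / 0.1519 = 0.7571
  Grid parity achieved (ratio <= 1)? yes

0.7571


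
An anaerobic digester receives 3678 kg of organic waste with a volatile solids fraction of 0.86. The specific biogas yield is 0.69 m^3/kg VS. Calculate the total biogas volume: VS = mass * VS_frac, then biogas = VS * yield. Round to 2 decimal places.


Compute volatile solids:
  VS = mass * VS_fraction = 3678 * 0.86 = 3163.08 kg
Calculate biogas volume:
  Biogas = VS * specific_yield = 3163.08 * 0.69
  Biogas = 2182.53 m^3

2182.53


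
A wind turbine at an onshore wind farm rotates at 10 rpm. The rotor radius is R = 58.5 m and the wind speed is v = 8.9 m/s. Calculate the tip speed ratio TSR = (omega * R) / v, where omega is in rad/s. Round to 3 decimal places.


Convert rotational speed to rad/s:
  omega = 10 * 2 * pi / 60 = 1.0472 rad/s
Compute tip speed:
  v_tip = omega * R = 1.0472 * 58.5 = 61.261 m/s
Tip speed ratio:
  TSR = v_tip / v_wind = 61.261 / 8.9 = 6.883

6.883


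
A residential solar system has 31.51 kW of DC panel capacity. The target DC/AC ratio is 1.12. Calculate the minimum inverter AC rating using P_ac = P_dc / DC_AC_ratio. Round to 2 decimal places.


The inverter AC capacity is determined by the DC/AC ratio.
Given: P_dc = 31.51 kW, DC/AC ratio = 1.12
P_ac = P_dc / ratio = 31.51 / 1.12
P_ac = 28.13 kW

28.13


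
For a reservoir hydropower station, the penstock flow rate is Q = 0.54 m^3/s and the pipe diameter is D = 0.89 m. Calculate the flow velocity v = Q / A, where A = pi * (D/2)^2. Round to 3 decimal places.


Compute pipe cross-sectional area:
  A = pi * (D/2)^2 = pi * (0.89/2)^2 = 0.6221 m^2
Calculate velocity:
  v = Q / A = 0.54 / 0.6221
  v = 0.868 m/s

0.868


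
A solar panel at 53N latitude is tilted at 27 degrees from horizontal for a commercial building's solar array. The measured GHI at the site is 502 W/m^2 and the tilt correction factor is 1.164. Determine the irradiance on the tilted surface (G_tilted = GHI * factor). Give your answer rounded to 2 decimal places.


Identify the given values:
  GHI = 502 W/m^2, tilt correction factor = 1.164
Apply the formula G_tilted = GHI * factor:
  G_tilted = 502 * 1.164
  G_tilted = 584.33 W/m^2

584.33


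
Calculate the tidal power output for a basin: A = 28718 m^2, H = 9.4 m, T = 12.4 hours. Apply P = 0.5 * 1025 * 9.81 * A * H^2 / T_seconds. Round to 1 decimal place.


Convert period to seconds: T = 12.4 * 3600 = 44640.0 s
H^2 = 9.4^2 = 88.36
P = 0.5 * rho * g * A * H^2 / T
P = 0.5 * 1025 * 9.81 * 28718 * 88.36 / 44640.0
P = 285791.0 W

285791.0


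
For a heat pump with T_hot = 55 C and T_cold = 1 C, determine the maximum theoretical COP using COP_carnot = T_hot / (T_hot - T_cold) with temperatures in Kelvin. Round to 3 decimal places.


Convert to Kelvin:
  T_hot = 55 + 273.15 = 328.15 K
  T_cold = 1 + 273.15 = 274.15 K
Apply Carnot COP formula:
  COP = T_hot_K / (T_hot_K - T_cold_K) = 328.15 / 54.0
  COP = 6.077

6.077


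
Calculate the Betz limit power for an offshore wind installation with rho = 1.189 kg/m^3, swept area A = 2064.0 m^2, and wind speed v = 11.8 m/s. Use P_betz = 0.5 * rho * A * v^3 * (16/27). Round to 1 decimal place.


The Betz coefficient Cp_max = 16/27 = 0.5926
v^3 = 11.8^3 = 1643.032
P_betz = 0.5 * rho * A * v^3 * Cp_max
P_betz = 0.5 * 1.189 * 2064.0 * 1643.032 * 0.5926
P_betz = 1194713.6 W

1194713.6


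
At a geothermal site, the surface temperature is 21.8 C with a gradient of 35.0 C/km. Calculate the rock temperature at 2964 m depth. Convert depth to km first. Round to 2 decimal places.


Convert depth to km: 2964 / 1000 = 2.964 km
Temperature increase = gradient * depth_km = 35.0 * 2.964 = 103.74 C
Temperature at depth = T_surface + delta_T = 21.8 + 103.74
T = 125.54 C

125.54
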